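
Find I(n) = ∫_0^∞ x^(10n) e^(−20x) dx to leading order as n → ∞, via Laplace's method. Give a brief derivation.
I(n) ~ (sqrt(2π·10n) / 20) · (10n/(20e))^(10n)

Write the integrand as exp(10n ln x − 20x) and set f(x) = 10n ln x − 20x. Then f'(x) = 10n/x − 20 = 0 at x* = 10n/20, and f''(x*) = −10n/x*^2 = −20^2/(10n). Laplace's method (interior maximum) gives
  I(n) ~ e^(f(x*)) · sqrt(2π / |f''(x*)|)
        = exp(10n ln(10n/20) − 10n) · sqrt(2π · 10n / 20^2)
        = (10n/20)^(10n) e^(−10n) · sqrt(2π·10n) / 20
        = (sqrt(2π·10n) / 20) · (10n/(20e))^(10n).
This matches Γ(10n+1)/20^(10n+1) with Stirling applied to Γ.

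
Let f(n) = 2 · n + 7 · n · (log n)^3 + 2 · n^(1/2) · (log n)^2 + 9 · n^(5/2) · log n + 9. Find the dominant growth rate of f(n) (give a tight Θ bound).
f(n) ∈ Θ(n^(5/2) · log n)

Compare the terms by growth order. For large n, n^a · (log n)^b dominates n^a' · (log n)^b' iff a > a', or (a = a' and b > b'). Ranking the 5 terms shows the dominant one is 9 · n^(5/2) · log n. Hence f(n) ∈ Θ(n^(5/2) · log n).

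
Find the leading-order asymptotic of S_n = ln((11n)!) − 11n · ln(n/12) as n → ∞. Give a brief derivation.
S_n ~ 11n · (ln 132 − 1) + O(ln n)

Stirling: ln((11n)!) = 11n ln(11n) − 11n + O(ln n).
  S_n = 11n ln(11n) − 11n − 11n ln(n/12) + O(ln n)
      = 11n ln(11n) − 11n ln n + 11n ln 12 − 11n + O(ln n)
      = 11n ln 11 + 11n ln 12 − 11n + O(ln n)
      = 11n (ln 132 − 1) + O(ln n).
Numerically ln(132) − 1 ≈ 3.8828.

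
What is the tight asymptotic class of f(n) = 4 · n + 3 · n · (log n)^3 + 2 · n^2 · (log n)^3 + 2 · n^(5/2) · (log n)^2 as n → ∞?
f(n) ∈ Θ(n^(5/2) · (log n)^2)

Compare the terms by growth order. For large n, n^a · (log n)^b dominates n^a' · (log n)^b' iff a > a', or (a = a' and b > b'). Ranking the 4 terms shows the dominant one is 2 · n^(5/2) · (log n)^2. Hence f(n) ∈ Θ(n^(5/2) · (log n)^2).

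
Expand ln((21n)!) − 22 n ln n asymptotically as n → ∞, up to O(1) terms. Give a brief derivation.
ln((21n)!) − 22 n ln n = −n ln n + 21(ln 21 − 1) n + (1/2) ln(2π·21n) + O(1/n)

Stirling: ln((21n)!) = 21n ln(21n) − 21n + (1/2) ln(2π·21n) + O(1/n).
Expand 21n ln(21n) = 21n (ln n + ln 21) = 21n ln n + 21n ln 21.
Subtract 22n ln n: leading term is (21 − 22) n ln n = −n ln n. The next term is 21n ln 21 − 21n = 21(ln 21 − 1) n. Then the (1/2) ln(2π·21n) correction.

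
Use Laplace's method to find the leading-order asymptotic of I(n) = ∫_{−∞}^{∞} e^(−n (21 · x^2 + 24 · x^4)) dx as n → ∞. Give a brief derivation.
I(n) ~ sqrt(π/(21n))

φ(x) = 21 · x^2 + 24 · x^4 has its unique global minimum at x* = 0 (since φ'(x) = 42x + 96x^3 = 0 only at x = 0 for real x with both coefficients positive, and φ → ∞ as |x| → ∞). At x* = 0, φ(0) = 0 and φ''(0) = 42. Laplace's method then gives
  I(n) ~ sqrt(2π / (n · φ''(0))) · e^(−n φ(0)) = sqrt(2π / (42n)) = sqrt(π/(21n)).
The 24 · x^4 term contributes only at subleading order (an O(1/n) relative correction).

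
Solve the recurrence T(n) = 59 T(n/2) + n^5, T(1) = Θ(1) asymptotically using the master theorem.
T(n) = Θ(n^(log_2 59))

Master theorem: compare f(n) = n^5 to n^(log_2 59) where log_2 59 ≈ 5.883. Since 5 < log_2 59, we have f(n) = O(n^(log_2 59 − ε)) for some ε > 0 — Case 1. Hence T(n) = Θ(n^(log_2 59)).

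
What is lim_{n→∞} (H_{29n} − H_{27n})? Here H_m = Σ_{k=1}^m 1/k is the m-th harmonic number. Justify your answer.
lim = ln(29/27)

Euler-Maclaurin gives H_m = ln m + γ + 1/(2m) + O(1/m^2). The γ and O(1/m) terms cancel in the difference:
  H_{29n} − H_{27n} = ln(29n) − ln(27n) + O(1/n) = ln(29/27) + O(1/n).
Hence the limit is ln(29/27).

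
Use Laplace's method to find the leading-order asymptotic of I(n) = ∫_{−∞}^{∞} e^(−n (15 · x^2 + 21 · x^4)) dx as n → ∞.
I(n) ~ sqrt(π/(15n))

φ(x) = 15 · x^2 + 21 · x^4 has its unique global minimum at x* = 0 (since φ'(x) = 30x + 84x^3 = 0 only at x = 0 for real x with both coefficients positive, and φ → ∞ as |x| → ∞). At x* = 0, φ(0) = 0 and φ''(0) = 30. Laplace's method then gives
  I(n) ~ sqrt(2π / (n · φ''(0))) · e^(−n φ(0)) = sqrt(2π / (30n)) = sqrt(π/(15n)).
The 21 · x^4 term contributes only at subleading order (an O(1/n) relative correction).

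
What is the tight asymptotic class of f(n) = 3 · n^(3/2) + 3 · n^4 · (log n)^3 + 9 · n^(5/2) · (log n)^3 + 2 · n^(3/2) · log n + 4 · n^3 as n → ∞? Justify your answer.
f(n) ∈ Θ(n^4 · (log n)^3)

Compare the terms by growth order. For large n, n^a · (log n)^b dominates n^a' · (log n)^b' iff a > a', or (a = a' and b > b'). Ranking the 5 terms shows the dominant one is 3 · n^4 · (log n)^3. Hence f(n) ∈ Θ(n^4 · (log n)^3).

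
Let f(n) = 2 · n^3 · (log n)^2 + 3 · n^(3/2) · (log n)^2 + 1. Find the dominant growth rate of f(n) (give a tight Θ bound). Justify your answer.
f(n) ∈ Θ(n^3 · (log n)^2)

Compare the terms by growth order. For large n, n^a · (log n)^b dominates n^a' · (log n)^b' iff a > a', or (a = a' and b > b'). Ranking the 3 terms shows the dominant one is 2 · n^3 · (log n)^2. Hence f(n) ∈ Θ(n^3 · (log n)^2).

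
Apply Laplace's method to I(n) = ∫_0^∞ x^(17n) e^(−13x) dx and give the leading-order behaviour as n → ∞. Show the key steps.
I(n) ~ (sqrt(2π·17n) / 13) · (17n/(13e))^(17n)

Write the integrand as exp(17n ln x − 13x) and set f(x) = 17n ln x − 13x. Then f'(x) = 17n/x − 13 = 0 at x* = 17n/13, and f''(x*) = −17n/x*^2 = −13^2/(17n). Laplace's method (interior maximum) gives
  I(n) ~ e^(f(x*)) · sqrt(2π / |f''(x*)|)
        = exp(17n ln(17n/13) − 17n) · sqrt(2π · 17n / 13^2)
        = (17n/13)^(17n) e^(−17n) · sqrt(2π·17n) / 13
        = (sqrt(2π·17n) / 13) · (17n/(13e))^(17n).
This matches Γ(17n+1)/13^(17n+1) with Stirling applied to Γ.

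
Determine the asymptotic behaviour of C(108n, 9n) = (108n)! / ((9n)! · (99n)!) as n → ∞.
C(108n, 9n) ~ (8916100448256/285311670611)^(9n) · sqrt(6/(11π·9n))

Write N = 9n. Apply Stirling to each factorial:
  (12N)! ~ sqrt(2π·12N) · (12N/e)^(12N),
  N! ~ sqrt(2π N) · (N/e)^N,
  (11N)! ~ sqrt(2π·11N) · (11N/e)^(11N).
The exponential factors combine to (12N)^(12N) / (N^N · (11N)^(11N)) = 12^(12N)/11^(11N) = (12^12/11^11)^N = (8916100448256/285311670611)^N.
The square-root prefactors combine to sqrt(2π·12N) / (sqrt(2π N)·sqrt(2π·11N)) = sqrt(12 / (2π·11·N)) = sqrt(6/(11π·9n)).
Substituting N = 9n: C(108n, 9n) ~ (8916100448256/285311670611)^(9n) · sqrt(6/(11π·9n)).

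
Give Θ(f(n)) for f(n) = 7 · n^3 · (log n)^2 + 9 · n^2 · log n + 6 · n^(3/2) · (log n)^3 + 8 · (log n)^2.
f(n) ∈ Θ(n^3 · (log n)^2)

Compare the terms by growth order. For large n, n^a · (log n)^b dominates n^a' · (log n)^b' iff a > a', or (a = a' and b > b'). Ranking the 4 terms shows the dominant one is 7 · n^3 · (log n)^2. Hence f(n) ∈ Θ(n^3 · (log n)^2).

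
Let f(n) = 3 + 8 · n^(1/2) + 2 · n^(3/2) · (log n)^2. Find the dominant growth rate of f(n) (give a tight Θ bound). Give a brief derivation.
f(n) ∈ Θ(n^(3/2) · (log n)^2)

Compare the terms by growth order. For large n, n^a · (log n)^b dominates n^a' · (log n)^b' iff a > a', or (a = a' and b > b'). Ranking the 3 terms shows the dominant one is 2 · n^(3/2) · (log n)^2. Hence f(n) ∈ Θ(n^(3/2) · (log n)^2).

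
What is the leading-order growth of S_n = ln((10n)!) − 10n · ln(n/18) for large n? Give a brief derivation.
S_n ~ 10n · (ln 180 − 1) + O(ln n)

Stirling: ln((10n)!) = 10n ln(10n) − 10n + O(ln n).
  S_n = 10n ln(10n) − 10n − 10n ln(n/18) + O(ln n)
      = 10n ln(10n) − 10n ln n + 10n ln 18 − 10n + O(ln n)
      = 10n ln 10 + 10n ln 18 − 10n + O(ln n)
      = 10n (ln 180 − 1) + O(ln n).
Numerically ln(180) − 1 ≈ 4.1930.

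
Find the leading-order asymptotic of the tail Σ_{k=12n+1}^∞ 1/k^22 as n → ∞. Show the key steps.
Σ_{k>12n} 1/k^22 ~ 1/(21 · (12n)^21)

Compare to the integral: ∫_{12n}^∞ x^(−22) dx = [−x^(−21)/21]_{12n}^∞ = 1/((22−1)·(12n)^21). Euler-Maclaurin then gives
  Σ_{k>12n} 1/k^22 = ∫_{12n}^∞ dx/x^22 − 1/(2·(12n)^22) + O(1/(12n)^23).
(Equivalently this is ζ(22) − Σ_{k≤12n} 1/k^22.)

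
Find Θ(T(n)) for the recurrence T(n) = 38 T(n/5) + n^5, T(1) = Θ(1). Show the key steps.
T(n) = Θ(n^5)

log_5 38 ≈ 2.260. f(n) = n^5 dominates n^(log_5 38) since 5 > 2.260, and the regularity condition a·f(n/b) = 38·(n/5)^5 = (38/3125)·n^5 ≤ c·f(n) holds with c = 38/3125 ≈ 0.0122 < 1. So this is Case 3: T(n) = Θ(f(n)) = Θ(n^5).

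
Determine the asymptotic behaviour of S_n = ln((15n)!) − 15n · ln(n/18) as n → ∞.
S_n ~ 15n · (ln 270 − 1) + O(ln n)

Stirling: ln((15n)!) = 15n ln(15n) − 15n + O(ln n).
  S_n = 15n ln(15n) − 15n − 15n ln(n/18) + O(ln n)
      = 15n ln(15n) − 15n ln n + 15n ln 18 − 15n + O(ln n)
      = 15n ln 15 + 15n ln 18 − 15n + O(ln n)
      = 15n (ln 270 − 1) + O(ln n).
Numerically ln(270) − 1 ≈ 4.5984.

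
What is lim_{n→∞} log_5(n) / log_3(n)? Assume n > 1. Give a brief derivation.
lim = ln(3) / ln(5) = log_5(3)

Change of base: log_5(n) = ln n / ln 5 and log_3(n) = ln n / ln 3. The ratio is (ln n / ln 5) · (ln 3 / ln n) = ln 3 / ln 5, a constant independent of n. So the limit is ln 3 / ln 5 = log_5(3).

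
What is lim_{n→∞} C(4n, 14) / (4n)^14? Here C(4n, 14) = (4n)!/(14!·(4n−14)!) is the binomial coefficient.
lim = 1/14! = 1/87178291200

With N = 4n → ∞: C(N, 14) / N^14 = [N(N−1)…(N−13)] / (14! · N^14) = (1/14!) · 1 · (1 − 1/(4n)) · … · (1 − 13/(4n)). Each factor → 1 as N → ∞, so the limit is 1/14! = 1/87178291200.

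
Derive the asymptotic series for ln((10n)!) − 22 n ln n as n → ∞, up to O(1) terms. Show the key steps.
ln((10n)!) − 22 n ln n = −12 n ln n + 10(ln 10 − 1) n + (1/2) ln(2π·10n) + O(1/n)

Stirling: ln((10n)!) = 10n ln(10n) − 10n + (1/2) ln(2π·10n) + O(1/n).
Expand 10n ln(10n) = 10n (ln n + ln 10) = 10n ln n + 10n ln 10.
Subtract 22n ln n: leading term is (10 − 22) n ln n = −12 n ln n. The next term is 10n ln 10 − 10n = 10(ln 10 − 1) n. Then the (1/2) ln(2π·10n) correction.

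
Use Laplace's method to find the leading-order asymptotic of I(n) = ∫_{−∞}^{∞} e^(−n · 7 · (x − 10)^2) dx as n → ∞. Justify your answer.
I(n) = sqrt(π/(7n))

Here φ(x) = 7 · (x − 10)^2 has its unique minimum at x* = 10 with φ(x*) = 0 and φ''(x*) = 14. Laplace's method gives
  I(n) ~ e^(−n φ(x*)) · sqrt(2π / (n · φ''(x*))) = sqrt(2π / (14n)) = sqrt(π/(7n)).
This is exact: substituting u = (x − 10)·sqrt(7n) gives I(n) = (1/sqrt(7n)) ∫_{−∞}^{∞} e^(−u^2) du = sqrt(π/(7n)).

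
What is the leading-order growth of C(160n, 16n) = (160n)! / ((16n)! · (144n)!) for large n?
C(160n, 16n) ~ (10000000000/387420489)^(16n) · sqrt(5/(9π·16n))

Write N = 16n. Apply Stirling to each factorial:
  (10N)! ~ sqrt(2π·10N) · (10N/e)^(10N),
  N! ~ sqrt(2π N) · (N/e)^N,
  (9N)! ~ sqrt(2π·9N) · (9N/e)^(9N).
The exponential factors combine to (10N)^(10N) / (N^N · (9N)^(9N)) = 10^(10N)/9^(9N) = (10^10/9^9)^N = (10000000000/387420489)^N.
The square-root prefactors combine to sqrt(2π·10N) / (sqrt(2π N)·sqrt(2π·9N)) = sqrt(10 / (2π·9·N)) = sqrt(5/(9π·16n)).
Substituting N = 16n: C(160n, 16n) ~ (10000000000/387420489)^(16n) · sqrt(5/(9π·16n)).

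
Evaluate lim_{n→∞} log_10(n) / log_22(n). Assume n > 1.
lim = ln(22) / ln(10) = log_10(22)

Change of base: log_10(n) = ln n / ln 10 and log_22(n) = ln n / ln 22. The ratio is (ln n / ln 10) · (ln 22 / ln n) = ln 22 / ln 10, a constant independent of n. So the limit is ln 22 / ln 10 = log_10(22).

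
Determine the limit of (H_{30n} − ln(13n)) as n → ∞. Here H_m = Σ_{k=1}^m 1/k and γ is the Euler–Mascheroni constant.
lim = ln(30/13) + γ

By Euler-Maclaurin, H_m = ln m + γ + O(1/m). So
  H_{30n} − ln(13n) = ln(30n) + γ − ln(13n) + O(1/n)
                       = ln(30/13) + γ + O(1/n).
Hence the limit is ln(30/13) + γ.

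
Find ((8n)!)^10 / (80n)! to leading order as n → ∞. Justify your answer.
((8n)!)^10/(80n)! ~ ((2π·8n)^(9/2) / sqrt(10)) · 10^(−10·8n)  →  0

Write N = 8n. Stirling: N! ~ sqrt(2π N)(N/e)^N and (10N)! ~ sqrt(2π·10N)·(10N/e)^(10N).
  (N!)^10/(10N)! ~ (2π N)^(10/2) (N/e)^(10N) / [sqrt(2π·10N) (10N/e)^(10N)]
     = (2π N)^(10/2) / sqrt(2π·10N) · (N/(10N))^(10N)
     = (2π N)^((10−1)/2) / sqrt(10) · 10^(−10N).
Since 10^10 > 1, the factor 10^(−10N) decays exponentially, so the ratio → 0. Substituting N = 8n gives the stated form.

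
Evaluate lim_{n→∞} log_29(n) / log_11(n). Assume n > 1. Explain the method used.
lim = ln(11) / ln(29) = log_29(11)

Change of base: log_29(n) = ln n / ln 29 and log_11(n) = ln n / ln 11. The ratio is (ln n / ln 29) · (ln 11 / ln n) = ln 11 / ln 29, a constant independent of n. So the limit is ln 11 / ln 29 = log_29(11).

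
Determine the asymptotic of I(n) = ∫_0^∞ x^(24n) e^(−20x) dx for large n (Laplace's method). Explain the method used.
I(n) ~ (sqrt(2π·24n) / 20) · (24n/(20e))^(24n)

Write the integrand as exp(24n ln x − 20x) and set f(x) = 24n ln x − 20x. Then f'(x) = 24n/x − 20 = 0 at x* = 24n/20, and f''(x*) = −24n/x*^2 = −20^2/(24n). Laplace's method (interior maximum) gives
  I(n) ~ e^(f(x*)) · sqrt(2π / |f''(x*)|)
        = exp(24n ln(24n/20) − 24n) · sqrt(2π · 24n / 20^2)
        = (24n/20)^(24n) e^(−24n) · sqrt(2π·24n) / 20
        = (sqrt(2π·24n) / 20) · (24n/(20e))^(24n).
This matches Γ(24n+1)/20^(24n+1) with Stirling applied to Γ.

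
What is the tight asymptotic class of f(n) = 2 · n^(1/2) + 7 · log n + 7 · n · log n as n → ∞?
f(n) ∈ Θ(n · log n)

Compare the terms by growth order. For large n, n^a · (log n)^b dominates n^a' · (log n)^b' iff a > a', or (a = a' and b > b'). Ranking the 3 terms shows the dominant one is 7 · n · log n. Hence f(n) ∈ Θ(n · log n).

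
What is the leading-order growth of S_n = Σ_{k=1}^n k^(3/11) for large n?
S_n ~ (11/14) · n^(14/11)

Integral comparison: Σ_{k=1}^n k^(3/11) = ∫_0^n x^(3/11) dx + O(n^(3/11)). The integral is n^(1 + 3/11) / (1 + 3/11) = n^((3+11)/11) / ((3+11)/11) = (11/14) · n^(14/11).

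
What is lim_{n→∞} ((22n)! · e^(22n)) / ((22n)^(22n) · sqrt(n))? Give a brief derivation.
lim = sqrt(2π·22)

Stirling: (22n)! ~ sqrt(2π·22n) · (22n/e)^(22n). Hence
  (22n)! · e^(22n) / (22n)^(22n) ~ sqrt(2π·22n).
Dividing by sqrt(n): sqrt(2π·22n) / sqrt(n) = sqrt(2π·22) · n^((1−1)/2), so the limit is sqrt(2π·22).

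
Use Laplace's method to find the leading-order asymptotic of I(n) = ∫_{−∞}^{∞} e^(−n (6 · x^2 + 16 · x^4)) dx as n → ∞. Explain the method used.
I(n) ~ sqrt(π/(6n))

φ(x) = 6 · x^2 + 16 · x^4 has its unique global minimum at x* = 0 (since φ'(x) = 12x + 64x^3 = 0 only at x = 0 for real x with both coefficients positive, and φ → ∞ as |x| → ∞). At x* = 0, φ(0) = 0 and φ''(0) = 12. Laplace's method then gives
  I(n) ~ sqrt(2π / (n · φ''(0))) · e^(−n φ(0)) = sqrt(2π / (12n)) = sqrt(π/(6n)).
The 16 · x^4 term contributes only at subleading order (an O(1/n) relative correction).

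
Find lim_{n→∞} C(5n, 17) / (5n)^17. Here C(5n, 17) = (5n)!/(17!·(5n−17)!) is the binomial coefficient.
lim = 1/17! = 1/355687428096000

With N = 5n → ∞: C(N, 17) / N^17 = [N(N−1)…(N−16)] / (17! · N^17) = (1/17!) · 1 · (1 − 1/(5n)) · … · (1 − 16/(5n)). Each factor → 1 as N → ∞, so the limit is 1/17! = 1/355687428096000.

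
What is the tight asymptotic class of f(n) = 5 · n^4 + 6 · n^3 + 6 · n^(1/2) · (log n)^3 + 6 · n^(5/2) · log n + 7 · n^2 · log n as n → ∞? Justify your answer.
f(n) ∈ Θ(n^4)

Compare the terms by growth order. For large n, n^a · (log n)^b dominates n^a' · (log n)^b' iff a > a', or (a = a' and b > b'). Ranking the 5 terms shows the dominant one is 5 · n^4. Hence f(n) ∈ Θ(n^4).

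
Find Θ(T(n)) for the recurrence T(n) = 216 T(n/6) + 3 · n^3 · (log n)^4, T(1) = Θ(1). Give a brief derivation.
T(n) = Θ(n^3 · (log n)^5)

Here log_6 216 = 3 and f(n) = 3 · n^3 · (log n)^4 = Θ(n^(log_6 216) · (log n)^4). This is the extended Case 2 of the master theorem (f matches the critical exponent up to log factors), giving T(n) = Θ(n^(log_6 216) · (log n)^(4+1)) = Θ(n^3 · (log n)^5).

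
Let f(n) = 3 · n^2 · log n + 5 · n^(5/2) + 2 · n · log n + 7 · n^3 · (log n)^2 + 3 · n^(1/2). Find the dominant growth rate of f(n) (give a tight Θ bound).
f(n) ∈ Θ(n^3 · (log n)^2)

Compare the terms by growth order. For large n, n^a · (log n)^b dominates n^a' · (log n)^b' iff a > a', or (a = a' and b > b'). Ranking the 5 terms shows the dominant one is 7 · n^3 · (log n)^2. Hence f(n) ∈ Θ(n^3 · (log n)^2).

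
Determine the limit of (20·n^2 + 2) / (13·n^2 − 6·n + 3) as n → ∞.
lim = 20/13

For large n the leading n^2 terms dominate both numerator and denominator. Dividing top and bottom by n^2, every other term tends to 0, leaving 20/13.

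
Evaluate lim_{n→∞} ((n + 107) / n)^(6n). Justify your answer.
lim = e^642

Rewrite as (1 + 107/n)^(6n). By the standard limit (1 + x/n)^n → e^x, we have (1 + 107/n)^n → e^107, and raising to the 6th power gives e^642.
More precisely, ln[(1 + 107/n)^(6n)] = 6n · ln(1 + 107/n) = 6n · (107/n + O(1/n^2)) = 642 + O(1/n) → 642.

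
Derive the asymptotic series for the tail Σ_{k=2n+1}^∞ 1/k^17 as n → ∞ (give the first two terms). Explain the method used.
Σ_{k>2n} 1/k^17 = 1/(16 · (2n)^16) − 1/(2 · (2n)^17) + O(1/(2n)^18)

Compare to the integral: ∫_{2n}^∞ x^(−17) dx = [−x^(−16)/16]_{2n}^∞ = 1/((17−1)·(2n)^16). The Euler-Maclaurin correction adds −f(2n)/2 = −1/(2·(2n)^17). Euler-Maclaurin then gives
  Σ_{k>2n} 1/k^17 = ∫_{2n}^∞ dx/x^17 − 1/(2·(2n)^17) + O(1/(2n)^18).
(Equivalently this is ζ(17) − Σ_{k≤2n} 1/k^17.)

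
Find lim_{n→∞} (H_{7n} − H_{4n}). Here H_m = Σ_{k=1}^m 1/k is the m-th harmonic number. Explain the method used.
lim = ln(7/4)

Euler-Maclaurin gives H_m = ln m + γ + 1/(2m) + O(1/m^2). The γ and O(1/m) terms cancel in the difference:
  H_{7n} − H_{4n} = ln(7n) − ln(4n) + O(1/n) = ln(7/4) + O(1/n).
Hence the limit is ln(7/4).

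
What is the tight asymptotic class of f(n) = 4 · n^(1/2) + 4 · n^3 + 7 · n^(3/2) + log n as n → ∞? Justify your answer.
f(n) ∈ Θ(n^3)

Compare the terms by growth order. For large n, n^a · (log n)^b dominates n^a' · (log n)^b' iff a > a', or (a = a' and b > b'). Ranking the 4 terms shows the dominant one is 4 · n^3. Hence f(n) ∈ Θ(n^3).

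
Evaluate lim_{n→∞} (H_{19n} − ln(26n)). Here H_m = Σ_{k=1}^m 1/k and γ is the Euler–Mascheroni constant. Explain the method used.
lim = ln(19/26) + γ

By Euler-Maclaurin, H_m = ln m + γ + O(1/m). So
  H_{19n} − ln(26n) = ln(19n) + γ − ln(26n) + O(1/n)
                       = ln(19/26) + γ + O(1/n).
Hence the limit is ln(19/26) + γ.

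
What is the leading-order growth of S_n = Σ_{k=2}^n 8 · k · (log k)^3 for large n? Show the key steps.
S_n ~ 4 · n^2 · (log n)^3

By integral comparison, S_n = ∫_1^n 8 · x · (log x)^3 dx + O(n · (log n)^3). For the integral, the leading term of ∫_1^n x^1 (log x)^3 dx is n^2/2 · (log n)^3 (by repeated integration by parts; each step lowers the log-exponent and produces a relatively O(1/log n) correction). Hence S_n ~ 4 · n^2 · (log n)^3.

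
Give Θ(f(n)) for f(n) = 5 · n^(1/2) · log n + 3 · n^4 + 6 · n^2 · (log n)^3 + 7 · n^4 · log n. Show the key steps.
f(n) ∈ Θ(n^4 · log n)

Compare the terms by growth order. For large n, n^a · (log n)^b dominates n^a' · (log n)^b' iff a > a', or (a = a' and b > b'). Ranking the 4 terms shows the dominant one is 7 · n^4 · log n. Hence f(n) ∈ Θ(n^4 · log n).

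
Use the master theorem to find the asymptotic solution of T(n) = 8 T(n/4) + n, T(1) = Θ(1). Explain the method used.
T(n) = Θ(n^(log_4 8))

Master theorem: compare f(n) = n to n^(log_4 8) where log_4 8 ≈ 1.500. Since 1 < log_4 8, we have f(n) = O(n^(log_4 8 − ε)) for some ε > 0 — Case 1. Hence T(n) = Θ(n^(log_4 8)).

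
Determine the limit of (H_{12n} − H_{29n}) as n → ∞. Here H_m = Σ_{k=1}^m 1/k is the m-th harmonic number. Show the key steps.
lim = ln(12/29)

Euler-Maclaurin gives H_m = ln m + γ + 1/(2m) + O(1/m^2). The γ and O(1/m) terms cancel in the difference:
  H_{12n} − H_{29n} = ln(12n) − ln(29n) + O(1/n) = ln(12/29) + O(1/n).
Hence the limit is ln(12/29).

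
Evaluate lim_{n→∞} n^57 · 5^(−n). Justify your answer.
lim = 0

Exponentials with base > 1 dominate every fixed polynomial: for any fixed c, n^c / 5^n → 0 as n → ∞ (e.g. by the ratio test, or by writing 5^n = e^(n ln 5) and noting e^(n ln 5) / n^c → ∞). Hence n^57 · 5^(−n) = n^57 / 5^n → 0.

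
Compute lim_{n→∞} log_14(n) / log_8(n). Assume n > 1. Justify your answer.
lim = ln(8) / ln(14) = log_14(8)

Change of base: log_14(n) = ln n / ln 14 and log_8(n) = ln n / ln 8. The ratio is (ln n / ln 14) · (ln 8 / ln n) = ln 8 / ln 14, a constant independent of n. So the limit is ln 8 / ln 14 = log_14(8).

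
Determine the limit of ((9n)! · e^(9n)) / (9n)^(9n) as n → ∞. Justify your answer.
lim = ∞

Stirling: (9n)! ~ sqrt(2π·9n) · (9n/e)^(9n). Hence
  (9n)! · e^(9n) / (9n)^(9n) ~ sqrt(2π·9n) = sqrt(2π·9) · sqrt(n) → ∞.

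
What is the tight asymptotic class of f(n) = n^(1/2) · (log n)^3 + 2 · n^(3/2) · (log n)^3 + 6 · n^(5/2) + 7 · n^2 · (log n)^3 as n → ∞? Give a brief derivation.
f(n) ∈ Θ(n^(5/2))

Compare the terms by growth order. For large n, n^a · (log n)^b dominates n^a' · (log n)^b' iff a > a', or (a = a' and b > b'). Ranking the 4 terms shows the dominant one is 6 · n^(5/2). Hence f(n) ∈ Θ(n^(5/2)).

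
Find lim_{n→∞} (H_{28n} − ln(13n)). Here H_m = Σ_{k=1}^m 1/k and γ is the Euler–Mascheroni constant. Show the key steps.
lim = ln(28/13) + γ

By Euler-Maclaurin, H_m = ln m + γ + O(1/m). So
  H_{28n} − ln(13n) = ln(28n) + γ − ln(13n) + O(1/n)
                       = ln(28/13) + γ + O(1/n).
Hence the limit is ln(28/13) + γ.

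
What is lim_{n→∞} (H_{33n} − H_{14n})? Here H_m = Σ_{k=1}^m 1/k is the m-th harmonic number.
lim = ln(33/14)

Euler-Maclaurin gives H_m = ln m + γ + 1/(2m) + O(1/m^2). The γ and O(1/m) terms cancel in the difference:
  H_{33n} − H_{14n} = ln(33n) − ln(14n) + O(1/n) = ln(33/14) + O(1/n).
Hence the limit is ln(33/14).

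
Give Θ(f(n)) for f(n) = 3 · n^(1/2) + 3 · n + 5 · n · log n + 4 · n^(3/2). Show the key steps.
f(n) ∈ Θ(n^(3/2))

Compare the terms by growth order. For large n, n^a · (log n)^b dominates n^a' · (log n)^b' iff a > a', or (a = a' and b > b'). Ranking the 4 terms shows the dominant one is 4 · n^(3/2). Hence f(n) ∈ Θ(n^(3/2)).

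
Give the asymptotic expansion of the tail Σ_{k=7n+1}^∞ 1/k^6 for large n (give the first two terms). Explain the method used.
Σ_{k>7n} 1/k^6 = 1/(5 · (7n)^5) − 1/(2 · (7n)^6) + O(1/(7n)^7)

Compare to the integral: ∫_{7n}^∞ x^(−6) dx = [−x^(−5)/5]_{7n}^∞ = 1/((6−1)·(7n)^5). The Euler-Maclaurin correction adds −f(7n)/2 = −1/(2·(7n)^6). Euler-Maclaurin then gives
  Σ_{k>7n} 1/k^6 = ∫_{7n}^∞ dx/x^6 − 1/(2·(7n)^6) + O(1/(7n)^7).
(Equivalently this is ζ(6) − Σ_{k≤7n} 1/k^6.)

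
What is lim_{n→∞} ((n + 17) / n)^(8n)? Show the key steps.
lim = e^136

Rewrite as (1 + 17/n)^(8n). By the standard limit (1 + x/n)^n → e^x, we have (1 + 17/n)^n → e^17, and raising to the 8th power gives e^136.
More precisely, ln[(1 + 17/n)^(8n)] = 8n · ln(1 + 17/n) = 8n · (17/n + O(1/n^2)) = 136 + O(1/n) → 136.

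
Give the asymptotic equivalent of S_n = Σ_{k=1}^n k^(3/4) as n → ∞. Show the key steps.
S_n ~ (4/7) · n^(7/4)

Integral comparison: Σ_{k=1}^n k^(3/4) = ∫_0^n x^(3/4) dx + O(n^(3/4)). The integral is n^(1 + 3/4) / (1 + 3/4) = n^((3+4)/4) / ((3+4)/4) = (4/7) · n^(7/4).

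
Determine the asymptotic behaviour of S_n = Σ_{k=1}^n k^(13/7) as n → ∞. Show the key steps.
S_n ~ (7/20) · n^(20/7)

Integral comparison: Σ_{k=1}^n k^(13/7) = ∫_0^n x^(13/7) dx + O(n^(13/7)). The integral is n^(1 + 13/7) / (1 + 13/7) = n^((13+7)/7) / ((13+7)/7) = (7/20) · n^(20/7).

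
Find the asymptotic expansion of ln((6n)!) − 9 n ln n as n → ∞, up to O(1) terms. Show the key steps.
ln((6n)!) − 9 n ln n = −3 n ln n + 6(ln 6 − 1) n + (1/2) ln(2π·6n) + O(1/n)

Stirling: ln((6n)!) = 6n ln(6n) − 6n + (1/2) ln(2π·6n) + O(1/n).
Expand 6n ln(6n) = 6n (ln n + ln 6) = 6n ln n + 6n ln 6.
Subtract 9n ln n: leading term is (6 − 9) n ln n = −3 n ln n. The next term is 6n ln 6 − 6n = 6(ln 6 − 1) n. Then the (1/2) ln(2π·6n) correction.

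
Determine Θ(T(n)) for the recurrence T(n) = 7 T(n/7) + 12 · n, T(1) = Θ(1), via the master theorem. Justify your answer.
T(n) = Θ(n log n)

log_7 7 = 1, and f(n) = 12 · n = Θ(n^(log_7 7)). This is Case 2 of the master theorem: T(n) = Θ(f(n) · log n) = Θ(n log n).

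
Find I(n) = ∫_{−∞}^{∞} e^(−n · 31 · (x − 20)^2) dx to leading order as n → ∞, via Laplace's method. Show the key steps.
I(n) = sqrt(π/(31n))

Here φ(x) = 31 · (x − 20)^2 has its unique minimum at x* = 20 with φ(x*) = 0 and φ''(x*) = 62. Laplace's method gives
  I(n) ~ e^(−n φ(x*)) · sqrt(2π / (n · φ''(x*))) = sqrt(2π / (62n)) = sqrt(π/(31n)).
This is exact: substituting u = (x − 20)·sqrt(31n) gives I(n) = (1/sqrt(31n)) ∫_{−∞}^{∞} e^(−u^2) du = sqrt(π/(31n)).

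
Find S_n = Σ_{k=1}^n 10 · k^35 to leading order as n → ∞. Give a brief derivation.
S_n ~ 5 · n^36 / 18

By integral comparison (Euler-Maclaurin), Σ_{k=1}^n 10 · k^35 = 10 · ∫_0^n x^35 dx + O(n^35) = 10 · n^36/36 = 5 · n^36 / 18 + O(n^35). (Equivalently, Faulhaber's formula gives the same leading term.)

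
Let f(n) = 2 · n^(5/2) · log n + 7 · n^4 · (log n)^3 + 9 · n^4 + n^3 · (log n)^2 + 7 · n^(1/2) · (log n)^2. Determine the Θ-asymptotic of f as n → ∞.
f(n) ∈ Θ(n^4 · (log n)^3)

Compare the terms by growth order. For large n, n^a · (log n)^b dominates n^a' · (log n)^b' iff a > a', or (a = a' and b > b'). Ranking the 5 terms shows the dominant one is 7 · n^4 · (log n)^3. Hence f(n) ∈ Θ(n^4 · (log n)^3).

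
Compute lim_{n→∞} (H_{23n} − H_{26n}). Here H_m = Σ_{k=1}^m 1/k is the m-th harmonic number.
lim = ln(23/26)

Euler-Maclaurin gives H_m = ln m + γ + 1/(2m) + O(1/m^2). The γ and O(1/m) terms cancel in the difference:
  H_{23n} − H_{26n} = ln(23n) − ln(26n) + O(1/n) = ln(23/26) + O(1/n).
Hence the limit is ln(23/26).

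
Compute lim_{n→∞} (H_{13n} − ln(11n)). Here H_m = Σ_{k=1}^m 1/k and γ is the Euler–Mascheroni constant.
lim = ln(13/11) + γ

By Euler-Maclaurin, H_m = ln m + γ + O(1/m). So
  H_{13n} − ln(11n) = ln(13n) + γ − ln(11n) + O(1/n)
                       = ln(13/11) + γ + O(1/n).
Hence the limit is ln(13/11) + γ.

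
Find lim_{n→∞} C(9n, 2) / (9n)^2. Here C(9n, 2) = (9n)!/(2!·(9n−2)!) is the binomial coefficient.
lim = 1/2! = 1/2

With N = 9n → ∞: C(N, 2) / N^2 = [N(N−1)…(N−1)] / (2! · N^2) = (1/2!) · 1 · (1 − 1/(9n)). Each factor → 1 as N → ∞, so the limit is 1/2! = 1/2.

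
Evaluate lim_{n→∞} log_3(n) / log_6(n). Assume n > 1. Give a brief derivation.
lim = ln(6) / ln(3) = log_3(6)

Change of base: log_3(n) = ln n / ln 3 and log_6(n) = ln n / ln 6. The ratio is (ln n / ln 3) · (ln 6 / ln n) = ln 6 / ln 3, a constant independent of n. So the limit is ln 6 / ln 3 = log_3(6).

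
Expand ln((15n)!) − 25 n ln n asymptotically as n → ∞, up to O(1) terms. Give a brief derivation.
ln((15n)!) − 25 n ln n = −10 n ln n + 15(ln 15 − 1) n + (1/2) ln(2π·15n) + O(1/n)

Stirling: ln((15n)!) = 15n ln(15n) − 15n + (1/2) ln(2π·15n) + O(1/n).
Expand 15n ln(15n) = 15n (ln n + ln 15) = 15n ln n + 15n ln 15.
Subtract 25n ln n: leading term is (15 − 25) n ln n = −10 n ln n. The next term is 15n ln 15 − 15n = 15(ln 15 − 1) n. Then the (1/2) ln(2π·15n) correction.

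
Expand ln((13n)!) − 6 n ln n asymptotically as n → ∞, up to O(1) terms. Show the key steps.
ln((13n)!) − 6 n ln n = 7 n ln n + 13(ln 13 − 1) n + (1/2) ln(2π·13n) + O(1/n)

Stirling: ln((13n)!) = 13n ln(13n) − 13n + (1/2) ln(2π·13n) + O(1/n).
Expand 13n ln(13n) = 13n (ln n + ln 13) = 13n ln n + 13n ln 13.
Subtract 6n ln n: leading term is (13 − 6) n ln n = 7 n ln n. The next term is 13n ln 13 − 13n = 13(ln 13 − 1) n. Then the (1/2) ln(2π·13n) correction.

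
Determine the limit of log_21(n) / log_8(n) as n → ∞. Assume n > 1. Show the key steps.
lim = ln(8) / ln(21) = log_21(8)

Change of base: log_21(n) = ln n / ln 21 and log_8(n) = ln n / ln 8. The ratio is (ln n / ln 21) · (ln 8 / ln n) = ln 8 / ln 21, a constant independent of n. So the limit is ln 8 / ln 21 = log_21(8).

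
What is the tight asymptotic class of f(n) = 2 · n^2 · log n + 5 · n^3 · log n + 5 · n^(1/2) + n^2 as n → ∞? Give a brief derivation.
f(n) ∈ Θ(n^3 · log n)

Compare the terms by growth order. For large n, n^a · (log n)^b dominates n^a' · (log n)^b' iff a > a', or (a = a' and b > b'). Ranking the 4 terms shows the dominant one is 5 · n^3 · log n. Hence f(n) ∈ Θ(n^3 · log n).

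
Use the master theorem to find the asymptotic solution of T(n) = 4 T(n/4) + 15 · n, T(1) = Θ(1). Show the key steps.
T(n) = Θ(n log n)

log_4 4 = 1, and f(n) = 15 · n = Θ(n^(log_4 4)). This is Case 2 of the master theorem: T(n) = Θ(f(n) · log n) = Θ(n log n).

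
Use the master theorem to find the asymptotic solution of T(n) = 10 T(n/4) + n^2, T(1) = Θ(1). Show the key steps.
T(n) = Θ(n^2)

log_4 10 ≈ 1.661. f(n) = n^2 dominates n^(log_4 10) since 2 > 1.661, and the regularity condition a·f(n/b) = 10·(n/4)^2 = (10/16)·n^2 ≤ c·f(n) holds with c = 10/16 ≈ 0.625 < 1. So this is Case 3: T(n) = Θ(f(n)) = Θ(n^2).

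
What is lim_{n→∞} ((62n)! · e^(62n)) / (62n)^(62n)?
lim = ∞

Stirling: (62n)! ~ sqrt(2π·62n) · (62n/e)^(62n). Hence
  (62n)! · e^(62n) / (62n)^(62n) ~ sqrt(2π·62n) = sqrt(2π·62) · sqrt(n) → ∞.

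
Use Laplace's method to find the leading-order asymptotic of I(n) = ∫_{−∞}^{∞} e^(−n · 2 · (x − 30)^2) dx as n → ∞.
I(n) = sqrt(π/(2n))

Here φ(x) = 2 · (x − 30)^2 has its unique minimum at x* = 30 with φ(x*) = 0 and φ''(x*) = 4. Laplace's method gives
  I(n) ~ e^(−n φ(x*)) · sqrt(2π / (n · φ''(x*))) = sqrt(2π / (4n)) = sqrt(π/(2n)).
This is exact: substituting u = (x − 30)·sqrt(2n) gives I(n) = (1/sqrt(2n)) ∫_{−∞}^{∞} e^(−u^2) du = sqrt(π/(2n)).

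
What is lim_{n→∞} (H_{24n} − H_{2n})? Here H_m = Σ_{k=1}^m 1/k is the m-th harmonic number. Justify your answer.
lim = ln(24/2) = ln 12

Euler-Maclaurin gives H_m = ln m + γ + 1/(2m) + O(1/m^2). The γ and O(1/m) terms cancel in the difference:
  H_{24n} − H_{2n} = ln(24n) − ln(2n) + O(1/n) = ln(24/2) + O(1/n).
Hence the limit is ln(24/2) = ln 12.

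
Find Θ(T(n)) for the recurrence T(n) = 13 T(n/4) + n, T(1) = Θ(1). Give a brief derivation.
T(n) = Θ(n^(log_4 13))

Master theorem: compare f(n) = n to n^(log_4 13) where log_4 13 ≈ 1.850. Since 1 < log_4 13, we have f(n) = O(n^(log_4 13 − ε)) for some ε > 0 — Case 1. Hence T(n) = Θ(n^(log_4 13)).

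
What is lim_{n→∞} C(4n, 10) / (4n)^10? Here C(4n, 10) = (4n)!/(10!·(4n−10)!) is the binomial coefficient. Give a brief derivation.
lim = 1/10! = 1/3628800

With N = 4n → ∞: C(N, 10) / N^10 = [N(N−1)…(N−9)] / (10! · N^10) = (1/10!) · 1 · (1 − 1/(4n)) · … · (1 − 9/(4n)). Each factor → 1 as N → ∞, so the limit is 1/10! = 1/3628800.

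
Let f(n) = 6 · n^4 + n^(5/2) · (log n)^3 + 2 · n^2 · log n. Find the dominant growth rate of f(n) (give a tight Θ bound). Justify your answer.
f(n) ∈ Θ(n^4)

Compare the terms by growth order. For large n, n^a · (log n)^b dominates n^a' · (log n)^b' iff a > a', or (a = a' and b > b'). Ranking the 3 terms shows the dominant one is 6 · n^4. Hence f(n) ∈ Θ(n^4).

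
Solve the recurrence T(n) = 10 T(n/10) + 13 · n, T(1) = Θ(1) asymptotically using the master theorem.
T(n) = Θ(n log n)

log_10 10 = 1, and f(n) = 13 · n = Θ(n^(log_10 10)). This is Case 2 of the master theorem: T(n) = Θ(f(n) · log n) = Θ(n log n).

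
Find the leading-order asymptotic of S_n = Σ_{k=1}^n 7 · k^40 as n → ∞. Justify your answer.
S_n ~ 7 · n^41 / 41

By integral comparison (Euler-Maclaurin), Σ_{k=1}^n 7 · k^40 = 7 · ∫_0^n x^40 dx + O(n^40) = 7 · n^41/41 + O(n^40). (Equivalently, Faulhaber's formula gives the same leading term.)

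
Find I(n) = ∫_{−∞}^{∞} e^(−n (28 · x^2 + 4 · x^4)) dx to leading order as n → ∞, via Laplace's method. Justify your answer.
I(n) ~ sqrt(π/(28n))

φ(x) = 28 · x^2 + 4 · x^4 has its unique global minimum at x* = 0 (since φ'(x) = 56x + 16x^3 = 0 only at x = 0 for real x with both coefficients positive, and φ → ∞ as |x| → ∞). At x* = 0, φ(0) = 0 and φ''(0) = 56. Laplace's method then gives
  I(n) ~ sqrt(2π / (n · φ''(0))) · e^(−n φ(0)) = sqrt(2π / (56n)) = sqrt(π/(28n)).
The 4 · x^4 term contributes only at subleading order (an O(1/n) relative correction).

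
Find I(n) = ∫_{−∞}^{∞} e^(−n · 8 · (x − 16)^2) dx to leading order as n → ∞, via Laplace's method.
I(n) = sqrt(π/(8n))

Here φ(x) = 8 · (x − 16)^2 has its unique minimum at x* = 16 with φ(x*) = 0 and φ''(x*) = 16. Laplace's method gives
  I(n) ~ e^(−n φ(x*)) · sqrt(2π / (n · φ''(x*))) = sqrt(2π / (16n)) = sqrt(π/(8n)).
This is exact: substituting u = (x − 16)·sqrt(8n) gives I(n) = (1/sqrt(8n)) ∫_{−∞}^{∞} e^(−u^2) du = sqrt(π/(8n)).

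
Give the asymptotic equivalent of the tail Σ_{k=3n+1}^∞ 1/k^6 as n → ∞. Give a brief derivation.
Σ_{k>3n} 1/k^6 ~ 1/(5 · (3n)^5)

Compare to the integral: ∫_{3n}^∞ x^(−6) dx = [−x^(−5)/5]_{3n}^∞ = 1/((6−1)·(3n)^5). Euler-Maclaurin then gives
  Σ_{k>3n} 1/k^6 = ∫_{3n}^∞ dx/x^6 − 1/(2·(3n)^6) + O(1/(3n)^7).
(Equivalently this is ζ(6) − Σ_{k≤3n} 1/k^6.)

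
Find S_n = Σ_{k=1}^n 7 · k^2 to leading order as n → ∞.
S_n ~ 7 · n^3 / 3

By integral comparison (Euler-Maclaurin), Σ_{k=1}^n 7 · k^2 = 7 · ∫_0^n x^2 dx + O(n^2) = 7 · n^3/3 + O(n^2). (Equivalently, Faulhaber's formula gives the same leading term.)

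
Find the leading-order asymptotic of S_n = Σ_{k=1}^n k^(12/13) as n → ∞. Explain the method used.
S_n ~ (13/25) · n^(25/13)

Integral comparison: Σ_{k=1}^n k^(12/13) = ∫_0^n x^(12/13) dx + O(n^(12/13)). The integral is n^(1 + 12/13) / (1 + 12/13) = n^((12+13)/13) / ((12+13)/13) = (13/25) · n^(25/13).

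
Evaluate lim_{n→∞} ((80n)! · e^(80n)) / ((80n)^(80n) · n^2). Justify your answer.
lim = 0

Stirling: (80n)! ~ sqrt(2π·80n) · (80n/e)^(80n). Hence
  (80n)! · e^(80n) / (80n)^(80n) ~ sqrt(2π·80n).
Dividing by n^2: sqrt(2π·80n) / n^2 = sqrt(2π·80) · n^((1−4)/2), so the expression behaves like sqrt(2π·80) · n^((1−4)/2) → 0.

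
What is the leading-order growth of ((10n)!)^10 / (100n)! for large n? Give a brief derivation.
((10n)!)^10/(100n)! ~ ((2π·10n)^(9/2) / sqrt(10)) · 10^(−10·10n)  →  0

Write N = 10n. Stirling: N! ~ sqrt(2π N)(N/e)^N and (10N)! ~ sqrt(2π·10N)·(10N/e)^(10N).
  (N!)^10/(10N)! ~ (2π N)^(10/2) (N/e)^(10N) / [sqrt(2π·10N) (10N/e)^(10N)]
     = (2π N)^(10/2) / sqrt(2π·10N) · (N/(10N))^(10N)
     = (2π N)^((10−1)/2) / sqrt(10) · 10^(−10N).
Since 10^10 > 1, the factor 10^(−10N) decays exponentially, so the ratio → 0. Substituting N = 10n gives the stated form.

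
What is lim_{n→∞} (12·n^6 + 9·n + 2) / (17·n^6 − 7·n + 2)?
lim = 12/17

For large n the leading n^6 terms dominate both numerator and denominator. Dividing top and bottom by n^6, every other term tends to 0, leaving 12/17.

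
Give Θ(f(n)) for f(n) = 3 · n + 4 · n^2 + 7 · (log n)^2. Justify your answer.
f(n) ∈ Θ(n^2)

Compare the terms by growth order. For large n, n^a · (log n)^b dominates n^a' · (log n)^b' iff a > a', or (a = a' and b > b'). Ranking the 3 terms shows the dominant one is 4 · n^2. Hence f(n) ∈ Θ(n^2).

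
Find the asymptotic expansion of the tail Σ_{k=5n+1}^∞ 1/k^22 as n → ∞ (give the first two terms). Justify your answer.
Σ_{k>5n} 1/k^22 = 1/(21 · (5n)^21) − 1/(2 · (5n)^22) + O(1/(5n)^23)

Compare to the integral: ∫_{5n}^∞ x^(−22) dx = [−x^(−21)/21]_{5n}^∞ = 1/((22−1)·(5n)^21). The Euler-Maclaurin correction adds −f(5n)/2 = −1/(2·(5n)^22). Euler-Maclaurin then gives
  Σ_{k>5n} 1/k^22 = ∫_{5n}^∞ dx/x^22 − 1/(2·(5n)^22) + O(1/(5n)^23).
(Equivalently this is ζ(22) − Σ_{k≤5n} 1/k^22.)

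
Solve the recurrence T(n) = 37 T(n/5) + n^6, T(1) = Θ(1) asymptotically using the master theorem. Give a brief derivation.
T(n) = Θ(n^6)

log_5 37 ≈ 2.244. f(n) = n^6 dominates n^(log_5 37) since 6 > 2.244, and the regularity condition a·f(n/b) = 37·(n/5)^6 = (37/15625)·n^6 ≤ c·f(n) holds with c = 37/15625 ≈ 0.00237 < 1. So this is Case 3: T(n) = Θ(f(n)) = Θ(n^6).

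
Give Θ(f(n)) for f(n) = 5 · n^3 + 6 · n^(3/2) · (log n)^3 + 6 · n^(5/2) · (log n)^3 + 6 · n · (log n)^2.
f(n) ∈ Θ(n^3)

Compare the terms by growth order. For large n, n^a · (log n)^b dominates n^a' · (log n)^b' iff a > a', or (a = a' and b > b'). Ranking the 4 terms shows the dominant one is 5 · n^3. Hence f(n) ∈ Θ(n^3).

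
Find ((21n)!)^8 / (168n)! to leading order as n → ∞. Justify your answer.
((21n)!)^8/(168n)! ~ ((2π·21n)^(7/2) / sqrt(8)) · 8^(−8·21n)  →  0

Write N = 21n. Stirling: N! ~ sqrt(2π N)(N/e)^N and (8N)! ~ sqrt(2π·8N)·(8N/e)^(8N).
  (N!)^8/(8N)! ~ (2π N)^(8/2) (N/e)^(8N) / [sqrt(2π·8N) (8N/e)^(8N)]
     = (2π N)^(8/2) / sqrt(2π·8N) · (N/(8N))^(8N)
     = (2π N)^((8−1)/2) / sqrt(8) · 8^(−8N).
Since 8^8 > 1, the factor 8^(−8N) decays exponentially, so the ratio → 0. Substituting N = 21n gives the stated form.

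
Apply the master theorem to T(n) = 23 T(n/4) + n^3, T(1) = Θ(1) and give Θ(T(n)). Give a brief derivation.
T(n) = Θ(n^3)

log_4 23 ≈ 2.262. f(n) = n^3 dominates n^(log_4 23) since 3 > 2.262, and the regularity condition a·f(n/b) = 23·(n/4)^3 = (23/64)·n^3 ≤ c·f(n) holds with c = 23/64 ≈ 0.359 < 1. So this is Case 3: T(n) = Θ(f(n)) = Θ(n^3).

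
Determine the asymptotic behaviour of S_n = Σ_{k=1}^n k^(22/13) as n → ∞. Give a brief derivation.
S_n ~ (13/35) · n^(35/13)

Integral comparison: Σ_{k=1}^n k^(22/13) = ∫_0^n x^(22/13) dx + O(n^(22/13)). The integral is n^(1 + 22/13) / (1 + 22/13) = n^((22+13)/13) / ((22+13)/13) = (13/35) · n^(35/13).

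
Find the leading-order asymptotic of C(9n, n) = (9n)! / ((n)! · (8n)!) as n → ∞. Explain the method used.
C(9n, n) ~ (387420489/16777216)^(n) · sqrt(9/(16π·n))

Write N = n. Apply Stirling to each factorial:
  (9N)! ~ sqrt(2π·9N) · (9N/e)^(9N),
  N! ~ sqrt(2π N) · (N/e)^N,
  (8N)! ~ sqrt(2π·8N) · (8N/e)^(8N).
The exponential factors combine to (9N)^(9N) / (N^N · (8N)^(8N)) = 9^(9N)/8^(8N) = (9^9/8^8)^N = (387420489/16777216)^N.
The square-root prefactors combine to sqrt(2π·9N) / (sqrt(2π N)·sqrt(2π·8N)) = sqrt(9 / (2π·8·N)) = sqrt(9/(16π·n)).
Substituting N = n: C(9n, n) ~ (387420489/16777216)^(n) · sqrt(9/(16π·n)).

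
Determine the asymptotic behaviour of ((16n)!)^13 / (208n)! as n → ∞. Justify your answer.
((16n)!)^13/(208n)! ~ ((2π·16n)^(12/2) / sqrt(13)) · 13^(−13·16n)  →  0

Write N = 16n. Stirling: N! ~ sqrt(2π N)(N/e)^N and (13N)! ~ sqrt(2π·13N)·(13N/e)^(13N).
  (N!)^13/(13N)! ~ (2π N)^(13/2) (N/e)^(13N) / [sqrt(2π·13N) (13N/e)^(13N)]
     = (2π N)^(13/2) / sqrt(2π·13N) · (N/(13N))^(13N)
     = (2π N)^((13−1)/2) / sqrt(13) · 13^(−13N).
Since 13^13 > 1, the factor 13^(−13N) decays exponentially, so the ratio → 0. Substituting N = 16n gives the stated form.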